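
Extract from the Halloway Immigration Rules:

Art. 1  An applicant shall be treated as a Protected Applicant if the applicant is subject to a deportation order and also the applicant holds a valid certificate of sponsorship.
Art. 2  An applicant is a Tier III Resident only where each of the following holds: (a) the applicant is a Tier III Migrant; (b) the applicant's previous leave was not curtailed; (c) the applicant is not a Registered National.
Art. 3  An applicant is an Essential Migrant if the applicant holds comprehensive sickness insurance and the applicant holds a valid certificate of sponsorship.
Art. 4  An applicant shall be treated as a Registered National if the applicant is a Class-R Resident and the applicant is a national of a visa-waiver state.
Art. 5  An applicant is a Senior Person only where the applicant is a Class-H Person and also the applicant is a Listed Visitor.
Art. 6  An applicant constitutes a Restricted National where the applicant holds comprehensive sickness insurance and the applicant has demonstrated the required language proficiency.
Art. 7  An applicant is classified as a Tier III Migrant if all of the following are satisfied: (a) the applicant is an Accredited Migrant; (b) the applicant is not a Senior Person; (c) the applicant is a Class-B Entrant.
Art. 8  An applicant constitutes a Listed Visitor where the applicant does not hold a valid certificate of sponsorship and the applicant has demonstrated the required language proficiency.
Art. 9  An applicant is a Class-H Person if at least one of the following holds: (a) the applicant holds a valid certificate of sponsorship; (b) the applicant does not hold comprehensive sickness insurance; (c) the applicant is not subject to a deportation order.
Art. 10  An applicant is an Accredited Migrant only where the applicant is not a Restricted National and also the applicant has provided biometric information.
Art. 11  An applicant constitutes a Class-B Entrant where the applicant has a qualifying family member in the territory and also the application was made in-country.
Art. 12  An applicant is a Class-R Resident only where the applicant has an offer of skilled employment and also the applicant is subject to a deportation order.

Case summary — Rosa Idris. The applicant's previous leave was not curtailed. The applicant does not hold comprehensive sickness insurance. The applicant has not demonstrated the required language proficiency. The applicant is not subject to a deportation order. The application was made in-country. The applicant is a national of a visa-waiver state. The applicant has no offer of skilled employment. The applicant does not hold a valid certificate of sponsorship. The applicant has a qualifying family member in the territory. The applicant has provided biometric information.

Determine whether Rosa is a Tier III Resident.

Under article 6: the applicant holds comprehensive sickness insurance? no; and the applicant has demonstrated the required language proficiency? no. So the applicant is not a Restricted National.
Under article 10: not a Restricted National (article 6)? yes; and the applicant has provided biometric information? yes. So the applicant is an Accredited Migrant.
Under article 9: the applicant holds a valid certificate of sponsorship? no; or the applicant does not hold comprehensive sickness insurance? yes; or the applicant is not subject to a deportation order? yes. So the applicant is a Class-H Person.
Under article 8: the applicant does not hold a valid certificate of sponsorship? yes; and the applicant has demonstrated the required language proficiency? no. So the applicant is not a Listed Visitor.
Under article 5: Class-H Person (article 9)? yes; and Listed Visitor (article 8)? no. So the applicant is not a Senior Person.
Under article 11: the applicant has a qualifying family member in the territory? yes; and the application was made in-country? yes. So the applicant is a Class-B Entrant.
Under article 7: Accredited Migrant (article 10)? yes; and not a Senior Person (article 5)? yes; and Class-B Entrant (article 11)? yes. So the applicant is a Tier III Migrant.
Under article 12: the applicant has an offer of skilled employment? no; and the applicant is subject to a deportation order? no. So the applicant is not a Class-R Resident.
Under article 4: Class-R Resident (article 12)? no; and the applicant is a national of a visa-waiver state? yes. So the applicant is not a Registered National.
Under article 2: Tier III Migrant (article 7)? yes; and the applicant's previous leave was not curtailed? yes; and not a Registered National (article 4)? yes. So the applicant is a Tier III Resident.

Yes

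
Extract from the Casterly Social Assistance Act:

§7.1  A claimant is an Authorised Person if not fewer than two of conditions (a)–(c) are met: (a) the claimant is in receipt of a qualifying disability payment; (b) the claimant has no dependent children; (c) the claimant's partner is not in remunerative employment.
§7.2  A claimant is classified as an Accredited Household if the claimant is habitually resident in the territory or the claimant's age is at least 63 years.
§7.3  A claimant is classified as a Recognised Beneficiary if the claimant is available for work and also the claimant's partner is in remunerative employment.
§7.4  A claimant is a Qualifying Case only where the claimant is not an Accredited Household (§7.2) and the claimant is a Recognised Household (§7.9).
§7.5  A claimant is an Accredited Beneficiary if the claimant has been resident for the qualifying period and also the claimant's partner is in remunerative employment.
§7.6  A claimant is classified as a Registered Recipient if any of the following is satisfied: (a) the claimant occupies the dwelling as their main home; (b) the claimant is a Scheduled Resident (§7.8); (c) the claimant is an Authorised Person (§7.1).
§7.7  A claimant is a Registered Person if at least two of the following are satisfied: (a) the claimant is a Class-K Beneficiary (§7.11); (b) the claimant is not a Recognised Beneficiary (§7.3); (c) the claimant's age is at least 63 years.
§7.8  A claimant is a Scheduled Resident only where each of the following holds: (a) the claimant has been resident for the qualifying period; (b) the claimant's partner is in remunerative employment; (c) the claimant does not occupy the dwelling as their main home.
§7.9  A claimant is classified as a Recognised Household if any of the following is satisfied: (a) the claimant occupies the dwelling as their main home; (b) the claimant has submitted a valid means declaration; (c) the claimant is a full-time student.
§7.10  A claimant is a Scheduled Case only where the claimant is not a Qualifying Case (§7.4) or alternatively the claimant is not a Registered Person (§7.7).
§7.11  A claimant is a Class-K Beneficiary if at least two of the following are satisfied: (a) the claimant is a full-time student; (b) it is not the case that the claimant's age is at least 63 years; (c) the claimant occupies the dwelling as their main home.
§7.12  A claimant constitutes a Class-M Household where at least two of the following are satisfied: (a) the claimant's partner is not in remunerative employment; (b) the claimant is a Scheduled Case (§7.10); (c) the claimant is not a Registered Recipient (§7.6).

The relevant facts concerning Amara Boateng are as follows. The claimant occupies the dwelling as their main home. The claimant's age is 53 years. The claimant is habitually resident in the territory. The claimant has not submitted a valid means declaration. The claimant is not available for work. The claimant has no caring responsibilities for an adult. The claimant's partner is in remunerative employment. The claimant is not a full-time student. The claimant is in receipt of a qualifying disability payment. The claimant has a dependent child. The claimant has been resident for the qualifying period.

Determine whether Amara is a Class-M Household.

§7.2 — Accredited Household: [the claimant is habitually resident in the territory? yes] OR [claimant's age: 53 years ≥ 63 years? no] → satisfied.
§7.9 — Recognised Household: [the claimant occupies the dwelling as their main home? yes] OR [the claimant has submitted a valid means declaration? no] OR [the claimant is a full-time student? no] → satisfied.
§7.4 — Qualifying Case: [not an Accredited Household (§7.2)? no] AND [Recognised Household (§7.9)? yes] → not satisfied.
§7.11 — Class-K Beneficiary: the claimant is a full-time student? no; claimant's age: 53 years ≥ 63 years? no, so negated condition yes; the claimant occupies the dwelling as their main home? yes — 2 of 3 hold (need ≥2) → satisfied.
§7.3 — Recognised Beneficiary: [the claimant is available for work? no] AND [the claimant's partner is in remunerative employment? yes] → not satisfied.
§7.7 — Registered Person: Class-K Beneficiary (§7.11)? yes; not a Recognised Beneficiary (§7.3)? yes; claimant's age: 53 years ≥ 63 years? no — 2 of 3 hold (need ≥2) → satisfied.
§7.10 — Scheduled Case: [not a Qualifying Case (§7.4)? yes] OR [not a Registered Person (§7.7)? no] → satisfied.
§7.8 — Scheduled Resident: [the claimant has been resident for the qualifying period? yes] AND [the claimant's partner is in remunerative employment? yes] AND [the claimant does not occupy the dwelling as their main home? no] → not satisfied.
§7.1 — Authorised Person: the claimant is in receipt of a qualifying disability payment? yes; the claimant has no dependent children? no; the claimant's partner is not in remunerative employment? no — 1 of 3 hold (need ≥2) → not satisfied.
§7.6 — Registered Recipient: [the claimant occupies the dwelling as their main home? yes] OR [Scheduled Resident (§7.8)? no] OR [Authorised Person (§7.1)? no] → satisfied.
§7.12 — Class-M Household: the claimant's partner is not in remunerative employment? no; Scheduled Case (§7.10)? yes; not a Registered Recipient (§7.6)? no — 1 of 3 hold (need ≥2) → not satisfied.

No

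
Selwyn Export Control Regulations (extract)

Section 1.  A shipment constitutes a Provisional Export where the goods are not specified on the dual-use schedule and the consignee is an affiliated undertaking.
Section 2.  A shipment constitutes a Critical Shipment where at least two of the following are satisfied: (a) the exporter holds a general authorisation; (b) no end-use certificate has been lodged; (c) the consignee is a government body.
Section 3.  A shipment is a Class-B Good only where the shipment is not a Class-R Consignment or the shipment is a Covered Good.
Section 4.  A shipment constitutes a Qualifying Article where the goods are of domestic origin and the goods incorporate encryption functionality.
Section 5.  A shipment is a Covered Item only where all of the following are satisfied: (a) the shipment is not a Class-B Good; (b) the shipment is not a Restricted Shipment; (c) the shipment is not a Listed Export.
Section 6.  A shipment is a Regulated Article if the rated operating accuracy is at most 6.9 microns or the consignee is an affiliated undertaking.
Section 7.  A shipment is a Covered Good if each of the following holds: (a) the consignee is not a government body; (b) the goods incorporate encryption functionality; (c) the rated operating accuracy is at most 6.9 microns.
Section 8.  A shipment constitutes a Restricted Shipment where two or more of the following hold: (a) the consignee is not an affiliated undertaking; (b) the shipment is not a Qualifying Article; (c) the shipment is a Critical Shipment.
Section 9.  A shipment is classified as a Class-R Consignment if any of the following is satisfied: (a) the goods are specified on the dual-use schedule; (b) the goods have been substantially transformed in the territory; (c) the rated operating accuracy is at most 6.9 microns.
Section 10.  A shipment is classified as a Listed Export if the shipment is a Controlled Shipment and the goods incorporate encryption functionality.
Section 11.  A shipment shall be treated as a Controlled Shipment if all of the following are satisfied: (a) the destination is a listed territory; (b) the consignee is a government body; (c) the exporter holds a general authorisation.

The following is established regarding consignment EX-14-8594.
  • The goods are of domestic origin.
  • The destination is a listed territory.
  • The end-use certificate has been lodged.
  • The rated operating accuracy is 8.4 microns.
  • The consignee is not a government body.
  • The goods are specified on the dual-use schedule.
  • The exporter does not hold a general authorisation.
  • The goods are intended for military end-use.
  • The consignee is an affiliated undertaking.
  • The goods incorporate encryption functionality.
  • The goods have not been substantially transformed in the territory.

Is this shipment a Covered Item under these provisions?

Yes

section 9 — Class-R Consignment: [the goods are specified on the dual-use schedule? yes] OR [the goods have been substantially transformed in the territory? no] OR [rated operating accuracy: 8.4 microns ≤ 6.9 microns? no] → satisfied.
section 7 — Covered Good: [the consignee is not a government body? yes] AND [the goods incorporate encryption functionality? yes] AND [rated operating accuracy: 8.4 microns ≤ 6.9 microns? no] → not satisfied.
section 3 — Class-B Good: [not a Class-R Consignment (section 9)? no] OR [Covered Good (section 7)? no] → not satisfied.
section 4 — Qualifying Article: [the goods are of domestic origin? yes] AND [the goods incorporate encryption functionality? yes] → satisfied.
section 2 — Critical Shipment: the exporter holds a general authorisation? no; no end-use certificate has been lodged? no; the consignee is a government body? no — 0 of 3 hold (need ≥2) → not satisfied.
section 8 — Restricted Shipment: the consignee is not an affiliated undertaking? no; not a Qualifying Article (section 4)? no; Critical Shipment (section 2)? no — 0 of 3 hold (need ≥2) → not satisfied.
section 11 — Controlled Shipment: [the destination is a listed territory? yes] AND [the consignee is a government body? no] AND [the exporter holds a general authorisation? no] → not satisfied.
section 10 — Listed Export: [Controlled Shipment (section 11)? no] AND [the goods incorporate encryption functionality? yes] → not satisfied.
section 5 — Covered Item: [not a Class-B Good (section 3)? yes] AND [not a Restricted Shipment (section 8)? yes] AND [not a Listed Export (section 10)? yes] → satisfied.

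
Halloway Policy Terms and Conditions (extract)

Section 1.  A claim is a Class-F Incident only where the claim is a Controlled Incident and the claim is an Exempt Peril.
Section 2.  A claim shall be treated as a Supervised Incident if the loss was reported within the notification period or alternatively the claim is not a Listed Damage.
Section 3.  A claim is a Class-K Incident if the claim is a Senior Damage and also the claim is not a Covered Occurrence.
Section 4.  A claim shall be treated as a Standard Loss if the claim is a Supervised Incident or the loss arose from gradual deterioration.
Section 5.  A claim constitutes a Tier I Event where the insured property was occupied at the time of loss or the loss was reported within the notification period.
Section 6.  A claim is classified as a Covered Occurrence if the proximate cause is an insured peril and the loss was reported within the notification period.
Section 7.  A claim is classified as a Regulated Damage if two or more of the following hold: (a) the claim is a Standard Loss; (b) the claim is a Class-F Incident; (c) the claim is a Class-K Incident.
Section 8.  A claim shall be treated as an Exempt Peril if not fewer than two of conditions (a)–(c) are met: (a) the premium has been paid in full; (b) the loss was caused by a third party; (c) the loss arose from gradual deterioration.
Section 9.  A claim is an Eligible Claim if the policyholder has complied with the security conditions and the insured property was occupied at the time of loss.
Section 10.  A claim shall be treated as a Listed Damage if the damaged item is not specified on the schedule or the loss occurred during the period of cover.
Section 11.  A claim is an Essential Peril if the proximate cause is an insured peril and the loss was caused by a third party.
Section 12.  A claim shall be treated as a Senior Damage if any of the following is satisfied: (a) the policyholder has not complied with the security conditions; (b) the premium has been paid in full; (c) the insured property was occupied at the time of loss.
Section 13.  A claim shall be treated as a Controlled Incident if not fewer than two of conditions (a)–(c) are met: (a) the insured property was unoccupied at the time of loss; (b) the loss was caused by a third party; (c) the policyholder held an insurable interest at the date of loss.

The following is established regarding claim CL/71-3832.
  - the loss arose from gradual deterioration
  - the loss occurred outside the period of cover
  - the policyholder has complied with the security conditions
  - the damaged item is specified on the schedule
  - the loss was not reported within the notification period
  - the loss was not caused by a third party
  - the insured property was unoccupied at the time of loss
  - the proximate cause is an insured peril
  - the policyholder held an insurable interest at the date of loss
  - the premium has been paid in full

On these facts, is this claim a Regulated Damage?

Yes

section 10 — Listed Damage: [the damaged item is not specified on the schedule? no] OR [the loss occurred during the period of cover? no] → not satisfied.
section 2 — Supervised Incident: [the loss was reported within the notification period? no] OR [not a Listed Damage (section 10)? yes] → satisfied.
section 4 — Standard Loss: [Supervised Incident (section 2)? yes] OR [the loss arose from gradual deterioration? yes] → satisfied.
section 13 — Controlled Incident: the insured property was unoccupied at the time of loss? yes; the loss was caused by a third party? no; the policyholder held an insurable interest at the date of loss? yes — 2 of 3 hold (need ≥2) → satisfied.
section 8 — Exempt Peril: the premium has been paid in full? yes; the loss was caused by a third party? no; the loss arose from gradual deterioration? yes — 2 of 3 hold (need ≥2) → satisfied.
section 1 — Class-F Incident: [Controlled Incident (section 13)? yes] AND [Exempt Peril (section 8)? yes] → satisfied.
section 12 — Senior Damage: [the policyholder has not complied with the security conditions? no] OR [the premium has been paid in full? yes] OR [the insured property was occupied at the time of loss? no] → satisfied.
section 6 — Covered Occurrence: [the proximate cause is an insured peril? yes] AND [the loss was reported within the notification period? no] → not satisfied.
section 3 — Class-K Incident: [Senior Damage (section 12)? yes] AND [not a Covered Occurrence (section 6)? yes] → satisfied.
section 7 — Regulated Damage: Standard Loss (section 4)? yes; Class-F Incident (section 1)? yes; Class-K Incident (section 3)? yes — 3 of 3 hold (need ≥2) → satisfied.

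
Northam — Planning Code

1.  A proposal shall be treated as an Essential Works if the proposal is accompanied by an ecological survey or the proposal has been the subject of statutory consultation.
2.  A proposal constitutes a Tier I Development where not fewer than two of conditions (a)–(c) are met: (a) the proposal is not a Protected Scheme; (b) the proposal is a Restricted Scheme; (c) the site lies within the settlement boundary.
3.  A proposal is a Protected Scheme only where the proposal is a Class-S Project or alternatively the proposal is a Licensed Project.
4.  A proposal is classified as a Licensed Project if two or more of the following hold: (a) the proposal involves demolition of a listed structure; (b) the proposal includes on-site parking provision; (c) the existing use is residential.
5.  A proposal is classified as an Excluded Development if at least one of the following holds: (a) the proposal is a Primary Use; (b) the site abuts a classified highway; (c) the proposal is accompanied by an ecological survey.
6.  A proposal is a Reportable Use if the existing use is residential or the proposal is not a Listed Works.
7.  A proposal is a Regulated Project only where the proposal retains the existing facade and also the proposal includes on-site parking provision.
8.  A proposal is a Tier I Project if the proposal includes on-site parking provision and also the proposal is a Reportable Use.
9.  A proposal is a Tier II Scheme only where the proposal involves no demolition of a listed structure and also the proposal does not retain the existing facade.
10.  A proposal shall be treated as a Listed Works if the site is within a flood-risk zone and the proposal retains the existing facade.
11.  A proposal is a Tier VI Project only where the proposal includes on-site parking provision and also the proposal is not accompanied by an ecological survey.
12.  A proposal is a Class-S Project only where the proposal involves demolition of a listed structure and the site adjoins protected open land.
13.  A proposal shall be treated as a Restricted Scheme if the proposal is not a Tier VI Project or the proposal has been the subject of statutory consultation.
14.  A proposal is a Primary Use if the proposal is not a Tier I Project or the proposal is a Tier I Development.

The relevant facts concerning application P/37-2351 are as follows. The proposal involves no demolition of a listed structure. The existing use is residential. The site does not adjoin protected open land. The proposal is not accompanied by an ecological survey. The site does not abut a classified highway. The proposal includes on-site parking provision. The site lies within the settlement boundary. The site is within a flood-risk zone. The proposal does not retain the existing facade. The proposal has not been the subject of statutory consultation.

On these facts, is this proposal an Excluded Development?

No

Under paragraph 10: the site is within a flood-risk zone? yes; and the proposal retains the existing facade? no. So the proposal is not a Listed Works.
Under paragraph 6: the existing use is residential? yes; or not a Listed Works (paragraph 10)? yes. So the proposal is a Reportable Use.
Under paragraph 8: the proposal includes on-site parking provision? yes; and Reportable Use (paragraph 6)? yes. So the proposal is a Tier I Project.
Under paragraph 12: the proposal involves demolition of a listed structure? no; and the site adjoins protected open land? no. So the proposal is not a Class-S Project.
Under paragraph 4: the proposal involves demolition of a listed structure? no; the proposal includes on-site parking provision? yes; the existing use is residential? yes — 2 of 3 hold (need ≥2) → satisfied.
Under paragraph 3: Class-S Project (paragraph 12)? no; or Licensed Project (paragraph 4)? yes. So the proposal is a Protected Scheme.
Under paragraph 11: the proposal includes on-site parking provision? yes; and the proposal is not accompanied by an ecological survey? yes. So the proposal is a Tier VI Project.
Under paragraph 13: not a Tier VI Project (paragraph 11)? no; or the proposal has been the subject of statutory consultation? no. So the proposal is not a Restricted Scheme.
Under paragraph 2: not a Protected Scheme (paragraph 3)? no; Restricted Scheme (paragraph 13)? no; the site lies within the settlement boundary? yes — 1 of 3 hold (need ≥2) → not satisfied.
Under paragraph 14: not a Tier I Project (paragraph 8)? no; or Tier I Development (paragraph 2)? no. So the proposal is not a Primary Use.
Under paragraph 5: Primary Use (paragraph 14)? no; or the site abuts a classified highway? no; or the proposal is accompanied by an ecological survey? no. So the proposal is not an Excluded Development.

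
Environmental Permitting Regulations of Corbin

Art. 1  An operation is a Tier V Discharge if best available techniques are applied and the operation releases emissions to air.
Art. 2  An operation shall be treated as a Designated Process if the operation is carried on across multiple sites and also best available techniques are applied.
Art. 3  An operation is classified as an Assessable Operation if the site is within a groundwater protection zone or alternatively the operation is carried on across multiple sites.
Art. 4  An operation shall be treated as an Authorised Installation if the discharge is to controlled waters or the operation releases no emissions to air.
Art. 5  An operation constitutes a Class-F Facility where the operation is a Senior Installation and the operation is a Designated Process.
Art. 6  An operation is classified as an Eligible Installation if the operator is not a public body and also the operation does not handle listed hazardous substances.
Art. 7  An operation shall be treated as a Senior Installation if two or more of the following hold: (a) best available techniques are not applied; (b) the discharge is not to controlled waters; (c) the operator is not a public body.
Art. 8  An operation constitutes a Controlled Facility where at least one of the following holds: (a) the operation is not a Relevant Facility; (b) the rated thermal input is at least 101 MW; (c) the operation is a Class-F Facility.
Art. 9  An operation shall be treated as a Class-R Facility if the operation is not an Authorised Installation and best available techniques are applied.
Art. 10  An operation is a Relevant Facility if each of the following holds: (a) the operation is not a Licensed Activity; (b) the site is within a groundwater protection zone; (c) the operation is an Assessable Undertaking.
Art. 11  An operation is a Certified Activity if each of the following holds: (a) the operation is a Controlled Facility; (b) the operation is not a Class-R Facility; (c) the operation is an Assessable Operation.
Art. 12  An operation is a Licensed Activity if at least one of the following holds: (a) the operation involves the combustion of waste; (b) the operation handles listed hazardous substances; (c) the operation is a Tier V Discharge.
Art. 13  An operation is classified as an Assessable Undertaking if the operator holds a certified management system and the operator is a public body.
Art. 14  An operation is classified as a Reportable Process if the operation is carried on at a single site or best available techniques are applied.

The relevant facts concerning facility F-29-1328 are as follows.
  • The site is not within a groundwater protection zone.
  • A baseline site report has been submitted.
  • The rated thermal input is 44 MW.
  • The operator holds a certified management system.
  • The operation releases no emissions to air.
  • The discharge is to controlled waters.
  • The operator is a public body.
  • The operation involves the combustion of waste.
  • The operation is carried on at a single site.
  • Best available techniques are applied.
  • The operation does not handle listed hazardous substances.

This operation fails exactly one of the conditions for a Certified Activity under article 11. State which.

Assessable Operation

Under article 1: best available techniques are applied? yes; and the operation releases emissions to air? no. So the operation is not a Tier V Discharge.
Under article 12: the operation involves the combustion of waste? yes; or the operation handles listed hazardous substances? no; or Tier V Discharge (article 1)? no. So the operation is a Licensed Activity.
Under article 13: the operator holds a certified management system? yes; and the operator is a public body? yes. So the operation is an Assessable Undertaking.
Under article 10: not a Licensed Activity (article 12)? no; and the site is within a groundwater protection zone? no; and Assessable Undertaking (article 13)? yes. So the operation is not a Relevant Facility.
Under article 7: best available techniques are not applied? no; the discharge is not to controlled waters? no; the operator is not a public body? no — 0 of 3 hold (need ≥2) → not satisfied.
Under article 2: the operation is carried on across multiple sites? no; and best available techniques are applied? yes. So the operation is not a Designated Process.
Under article 5: Senior Installation (article 7)? no; and Designated Process (article 2)? no. So the operation is not a Class-F Facility.
Under article 8: not a Relevant Facility (article 10)? yes; or rated thermal input: 44 MW ≥ 101 MW? no; or Class-F Facility (article 5)? no. So the operation is a Controlled Facility.
Under article 4: the discharge is to controlled waters? yes; or the operation releases no emissions to air? yes. So the operation is an Authorised Installation.
Under article 9: not an Authorised Installation (article 4)? no; and best available techniques are applied? yes. So the operation is not a Class-R Facility.
Under article 3: the site is within a groundwater protection zone? no; or the operation is carried on across multiple sites? no. So the operation is not an Assessable Operation.
Under article 11: Controlled Facility (article 8)? yes; and not a Class-R Facility (article 9)? yes; and Assessable Operation (article 3)? no. So the operation is not a Certified Activity.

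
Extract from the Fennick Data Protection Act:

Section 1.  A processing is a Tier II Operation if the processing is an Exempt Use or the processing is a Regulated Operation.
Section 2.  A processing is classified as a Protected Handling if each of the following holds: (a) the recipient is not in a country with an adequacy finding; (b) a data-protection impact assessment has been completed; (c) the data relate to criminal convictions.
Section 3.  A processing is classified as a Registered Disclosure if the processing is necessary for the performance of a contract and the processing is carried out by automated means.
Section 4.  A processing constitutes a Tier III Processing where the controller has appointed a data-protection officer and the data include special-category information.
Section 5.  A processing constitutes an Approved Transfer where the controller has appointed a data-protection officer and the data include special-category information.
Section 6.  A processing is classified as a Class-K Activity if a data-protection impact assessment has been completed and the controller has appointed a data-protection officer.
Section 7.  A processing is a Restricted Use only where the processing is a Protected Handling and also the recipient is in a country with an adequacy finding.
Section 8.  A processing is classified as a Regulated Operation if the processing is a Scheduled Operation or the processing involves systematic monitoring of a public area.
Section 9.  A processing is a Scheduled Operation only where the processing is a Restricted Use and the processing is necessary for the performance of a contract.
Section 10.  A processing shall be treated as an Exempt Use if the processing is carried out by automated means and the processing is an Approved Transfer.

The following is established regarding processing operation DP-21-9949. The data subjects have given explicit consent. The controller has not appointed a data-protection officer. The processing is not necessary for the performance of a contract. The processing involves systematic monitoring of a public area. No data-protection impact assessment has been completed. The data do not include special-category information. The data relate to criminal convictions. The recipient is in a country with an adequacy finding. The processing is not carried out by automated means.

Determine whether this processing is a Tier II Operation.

Yes

Under section 5: the controller has appointed a data-protection officer? no; and the data include special-category information? no. So the processing is not an Approved Transfer.
Under section 10: the processing is carried out by automated means? no; and Approved Transfer (section 5)? no. So the processing is not an Exempt Use.
Under section 2: the recipient is not in a country with an adequacy finding? no; and a data-protection impact assessment has been completed? no; and the data relate to criminal convictions? yes. So the processing is not a Protected Handling.
Under section 7: Protected Handling (section 2)? no; and the recipient is in a country with an adequacy finding? yes. So the processing is not a Restricted Use.
Under section 9: Restricted Use (section 7)? no; and the processing is necessary for the performance of a contract? no. So the processing is not a Scheduled Operation.
Under section 8: Scheduled Operation (section 9)? no; or the processing involves systematic monitoring of a public area? yes. So the processing is a Regulated Operation.
Under section 1: Exempt Use (section 10)? no; or Regulated Operation (section 8)? yes. So the processing is a Tier II Operation.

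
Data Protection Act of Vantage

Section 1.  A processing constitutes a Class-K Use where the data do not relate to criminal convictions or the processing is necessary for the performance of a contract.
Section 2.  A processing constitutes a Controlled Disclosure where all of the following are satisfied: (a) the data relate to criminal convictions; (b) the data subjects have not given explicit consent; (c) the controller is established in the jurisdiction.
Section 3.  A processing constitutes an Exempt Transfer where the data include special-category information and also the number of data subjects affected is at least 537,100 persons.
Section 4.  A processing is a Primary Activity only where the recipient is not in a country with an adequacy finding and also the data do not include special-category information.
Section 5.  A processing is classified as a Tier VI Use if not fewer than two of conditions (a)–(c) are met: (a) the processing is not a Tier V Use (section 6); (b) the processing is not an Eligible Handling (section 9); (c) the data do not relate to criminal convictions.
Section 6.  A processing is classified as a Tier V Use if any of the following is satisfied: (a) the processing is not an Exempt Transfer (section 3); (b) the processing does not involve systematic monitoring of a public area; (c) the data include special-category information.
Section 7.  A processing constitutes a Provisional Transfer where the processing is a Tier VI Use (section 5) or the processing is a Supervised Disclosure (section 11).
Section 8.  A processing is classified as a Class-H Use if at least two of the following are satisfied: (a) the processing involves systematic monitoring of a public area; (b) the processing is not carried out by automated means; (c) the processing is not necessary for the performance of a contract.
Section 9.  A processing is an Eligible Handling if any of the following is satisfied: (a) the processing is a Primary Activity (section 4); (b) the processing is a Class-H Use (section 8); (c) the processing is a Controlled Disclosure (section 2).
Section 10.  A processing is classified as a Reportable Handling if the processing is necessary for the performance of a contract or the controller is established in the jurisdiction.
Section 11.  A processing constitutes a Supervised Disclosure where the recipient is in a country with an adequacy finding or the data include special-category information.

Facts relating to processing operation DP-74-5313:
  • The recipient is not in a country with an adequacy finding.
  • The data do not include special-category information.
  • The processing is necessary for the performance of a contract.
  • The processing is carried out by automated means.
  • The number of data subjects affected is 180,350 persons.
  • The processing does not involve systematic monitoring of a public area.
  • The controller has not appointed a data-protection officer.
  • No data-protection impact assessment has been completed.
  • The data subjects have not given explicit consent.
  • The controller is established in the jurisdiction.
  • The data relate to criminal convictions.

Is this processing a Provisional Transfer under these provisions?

No

Under section 3: the data include special-category information? no; and number of data subjects affected: 180,350 persons ≥ 537,100 persons? no. So the processing is not an Exempt Transfer.
Under section 6: not an Exempt Transfer (section 3)? yes; or the processing does not involve systematic monitoring of a public area? yes; or the data include special-category information? no. So the processing is a Tier V Use.
Under section 4: the recipient is not in a country with an adequacy finding? yes; and the data do not include special-category information? yes. So the processing is a Primary Activity.
Under section 8: the processing involves systematic monitoring of a public area? no; the processing is not carried out by automated means? no; the processing is not necessary for the performance of a contract? no — 0 of 3 hold (need ≥2) → not satisfied.
Under section 2: the data relate to criminal convictions? yes; and the data subjects have not given explicit consent? yes; and the controller is established in the jurisdiction? yes. So the processing is a Controlled Disclosure.
Under section 9: Primary Activity (section 4)? yes; or Class-H Use (section 8)? no; or Controlled Disclosure (section 2)? yes. So the processing is an Eligible Handling.
Under section 5: not a Tier V Use (section 6)? no; not an Eligible Handling (section 9)? no; the data do not relate to criminal convictions? no — 0 of 3 hold (need ≥2) → not satisfied.
Under section 11: the recipient is in a country with an adequacy finding? no; or the data include special-category information? no. So the processing is not a Supervised Disclosure.
Under section 7: Tier VI Use (section 5)? no; or Supervised Disclosure (section 11)? no. So the processing is not a Provisional Transfer.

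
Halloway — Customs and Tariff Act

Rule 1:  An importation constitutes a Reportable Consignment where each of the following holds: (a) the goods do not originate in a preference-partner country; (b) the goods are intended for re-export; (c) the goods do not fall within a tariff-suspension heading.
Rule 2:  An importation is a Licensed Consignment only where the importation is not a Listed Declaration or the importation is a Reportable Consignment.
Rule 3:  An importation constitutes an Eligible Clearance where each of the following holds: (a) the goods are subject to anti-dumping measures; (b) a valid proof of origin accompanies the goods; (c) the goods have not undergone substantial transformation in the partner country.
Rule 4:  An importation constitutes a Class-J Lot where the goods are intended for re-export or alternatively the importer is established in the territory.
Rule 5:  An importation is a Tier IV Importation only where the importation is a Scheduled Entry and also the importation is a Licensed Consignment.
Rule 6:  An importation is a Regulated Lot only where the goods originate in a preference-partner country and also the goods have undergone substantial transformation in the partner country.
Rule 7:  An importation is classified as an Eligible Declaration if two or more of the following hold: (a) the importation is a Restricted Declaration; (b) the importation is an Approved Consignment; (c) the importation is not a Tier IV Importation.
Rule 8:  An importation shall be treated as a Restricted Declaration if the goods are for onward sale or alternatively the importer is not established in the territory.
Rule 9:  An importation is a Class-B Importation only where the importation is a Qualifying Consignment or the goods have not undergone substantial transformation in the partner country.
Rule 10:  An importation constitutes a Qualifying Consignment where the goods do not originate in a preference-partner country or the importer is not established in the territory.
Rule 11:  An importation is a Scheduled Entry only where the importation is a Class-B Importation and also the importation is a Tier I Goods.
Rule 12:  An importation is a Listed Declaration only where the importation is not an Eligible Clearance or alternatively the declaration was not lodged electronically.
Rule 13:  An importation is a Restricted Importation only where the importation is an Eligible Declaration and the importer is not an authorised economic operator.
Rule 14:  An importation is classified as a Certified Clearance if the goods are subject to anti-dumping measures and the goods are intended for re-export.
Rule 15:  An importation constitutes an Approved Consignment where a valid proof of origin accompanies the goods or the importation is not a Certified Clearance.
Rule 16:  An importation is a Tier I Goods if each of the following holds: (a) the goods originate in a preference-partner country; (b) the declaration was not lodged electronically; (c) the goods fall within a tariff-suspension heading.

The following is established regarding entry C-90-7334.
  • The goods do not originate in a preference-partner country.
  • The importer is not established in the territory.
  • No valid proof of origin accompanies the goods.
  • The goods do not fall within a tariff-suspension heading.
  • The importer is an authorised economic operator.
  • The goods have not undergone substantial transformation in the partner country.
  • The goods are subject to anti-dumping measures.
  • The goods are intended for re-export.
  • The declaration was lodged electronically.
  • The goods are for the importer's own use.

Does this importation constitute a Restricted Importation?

No

rule 8 — Restricted Declaration: [the goods are for onward sale? no] OR [the importer is not established in the territory? yes] → satisfied.
rule 14 — Certified Clearance: [the goods are subject to anti-dumping measures? yes] AND [the goods are intended for re-export? yes] → satisfied.
rule 15 — Approved Consignment: [a valid proof of origin accompanies the goods? no] OR [not a Certified Clearance (rule 14)? no] → not satisfied.
rule 10 — Qualifying Consignment: [the goods do not originate in a preference-partner country? yes] OR [the importer is not established in the territory? yes] → satisfied.
rule 9 — Class-B Importation: [Qualifying Consignment (rule 10)? yes] OR [the goods have not undergone substantial transformation in the partner country? yes] → satisfied.
rule 16 — Tier I Goods: [the goods originate in a preference-partner country? no] AND [the declaration was not lodged electronically? no] AND [the goods fall within a tariff-suspension heading? no] → not satisfied.
rule 11 — Scheduled Entry: [Class-B Importation (rule 9)? yes] AND [Tier I Goods (rule 16)? no] → not satisfied.
rule 3 — Eligible Clearance: [the goods are subject to anti-dumping measures? yes] AND [a valid proof of origin accompanies the goods? no] AND [the goods have not undergone substantial transformation in the partner country? yes] → not satisfied.
rule 12 — Listed Declaration: [not an Eligible Clearance (rule 3)? yes] OR [the declaration was not lodged electronically? no] → satisfied.
rule 1 — Reportable Consignment: [the goods do not originate in a preference-partner country? yes] AND [the goods are intended for re-export? yes] AND [the goods do not fall within a tariff-suspension heading? yes] → satisfied.
rule 2 — Licensed Consignment: [not a Listed Declaration (rule 12)? no] OR [Reportable Consignment (rule 1)? yes] → satisfied.
rule 5 — Tier IV Importation: [Scheduled Entry (rule 11)? no] AND [Licensed Consignment (rule 2)? yes] → not satisfied.
rule 7 — Eligible Declaration: Restricted Declaration (rule 8)? yes; Approved Consignment (rule 15)? no; not a Tier IV Importation (rule 5)? yes — 2 of 3 hold (need ≥2) → satisfied.
rule 13 — Restricted Importation: [Eligible Declaration (rule 7)? yes] AND [the importer is not an authorised economic operator? no] → not satisfied.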